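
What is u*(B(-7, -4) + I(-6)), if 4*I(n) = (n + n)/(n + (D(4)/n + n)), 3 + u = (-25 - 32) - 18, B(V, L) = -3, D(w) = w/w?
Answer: 15678/73 ≈ 214.77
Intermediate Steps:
D(w) = 1
u = -78 (u = -3 + ((-25 - 32) - 18) = -3 + (-57 - 18) = -3 - 75 = -78)
I(n) = n/(2*(1/n + 2*n)) (I(n) = ((n + n)/(n + (1/n + n)))/4 = ((2*n)/(n + (1/n + n)))/4 = ((2*n)/(n + (n + 1/n)))/4 = ((2*n)/(1/n + 2*n))/4 = (2*n/(1/n + 2*n))/4 = n/(2*(1/n + 2*n)))
u*(B(-7, -4) + I(-6)) = -78*(-3 + (1/2)*(-6)**2/(1 + 2*(-6)**2)) = -78*(-3 + (1/2)*36/(1 + 2*36)) = -78*(-3 + (1/2)*36/(1 + 72)) = -78*(-3 + (1/2)*36/73) = -78*(-3 + (1/2)*36*(1/73)) = -78*(-3 + 18/73) = -78*(-201/73) = 15678/73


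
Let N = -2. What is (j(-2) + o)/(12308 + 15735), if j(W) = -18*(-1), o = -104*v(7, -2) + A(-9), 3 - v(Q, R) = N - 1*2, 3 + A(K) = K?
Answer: -722/28043 ≈ -0.025746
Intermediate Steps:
A(K) = -3 + K
v(Q, R) = 7 (v(Q, R) = 3 - (-2 - 1*2) = 3 - (-2 - 2) = 3 - 1*(-4) = 3 + 4 = 7)
o = -740 (o = -104*7 + (-3 - 9) = -728 - 12 = -740)
j(W) = 18
(j(-2) + o)/(12308 + 15735) = (18 - 740)/(12308 + 15735) = -722/28043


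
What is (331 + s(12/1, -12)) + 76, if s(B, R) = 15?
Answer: 422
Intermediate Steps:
(331 + s(12/1, -12)) + 76 = (331 + 15) + 76 = 346 + 76 = 422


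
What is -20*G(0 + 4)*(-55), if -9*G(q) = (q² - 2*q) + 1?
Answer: -1100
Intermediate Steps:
G(q) = -⅑ - q²/9 + 2*q/9 (G(q) = -((q² - 2*q) + 1)/9 = -(1 + q² - 2*q)/9 = -⅑ - q²/9 + 2*q/9)
-20*G(0 + 4)*(-55) = -20*(-⅑ - (0 + 4)²/9 + 2*(0 + 4)/9)*(-55) = -20*(-⅑ - ⅑*4² + (2/9)*4)*(-55) = -20*(-⅑ - ⅑*16 + 8/9)*(-55) = -20*(-⅑ - 16/9 + 8/9)*(-55) = -20*(-1)*(-55) = 20*(-55) = -1100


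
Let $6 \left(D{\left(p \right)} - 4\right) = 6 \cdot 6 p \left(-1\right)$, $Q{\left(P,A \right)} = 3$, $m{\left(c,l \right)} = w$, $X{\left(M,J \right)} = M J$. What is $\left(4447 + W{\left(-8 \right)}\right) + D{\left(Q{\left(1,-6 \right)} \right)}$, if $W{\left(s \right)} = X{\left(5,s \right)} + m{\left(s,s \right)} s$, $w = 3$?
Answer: $4369$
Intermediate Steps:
$X{\left(M,J \right)} = J M$
$m{\left(c,l \right)} = 3$
$W{\left(s \right)} = 8 s$ ($W{\left(s \right)} = s 5 + 3 s = 5 s + 3 s = 8 s$)
$D{\left(p \right)} = 4 - 6 p$ ($D{\left(p \right)} = 4 + \frac{6 \cdot 6 p \left(-1\right)}{6} = 4 + \frac{36 p \left(-1\right)}{6} = 4 + \frac{\left(-36\right) p}{6} = 4 - 6 p$)
$\left(4447 + W{\left(-8 \right)}\right) + D{\left(Q{\left(1,-6 \right)} \right)} = \left(4447 + 8 \left(-8\right)\right) + \left(4 - 18\right) = \left(4447 - 64\right) + \left(4 - 18\right) = 4383 - 14 = 4369$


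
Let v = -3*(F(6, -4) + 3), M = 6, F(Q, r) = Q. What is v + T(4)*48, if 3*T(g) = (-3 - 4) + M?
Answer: -43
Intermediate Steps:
T(g) = -⅓ (T(g) = ((-3 - 4) + 6)/3 = (-7 + 6)/3 = (⅓)*(-1) = -⅓)
v = -27 (v = -3*(6 + 3) = -3*9 = -27)
v + T(4)*48 = -27 - ⅓*48 = -27 - 16 = -43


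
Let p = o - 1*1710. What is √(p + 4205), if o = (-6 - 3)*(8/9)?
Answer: √2487 ≈ 49.870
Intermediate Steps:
o = -8 (o = -72/9 = -9*8/9 = -8)
p = -1718 (p = -8 - 1*1710 = -8 - 1710 = -1718)
√(p + 4205) = √(-1718 + 4205) = √2487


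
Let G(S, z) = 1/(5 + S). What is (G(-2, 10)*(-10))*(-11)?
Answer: 110/3 ≈ 36.667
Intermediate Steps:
(G(-2, 10)*(-10))*(-11) = (-10/(5 - 2))*(-11) = (-10/3)*(-11) = ((⅓)*(-10))*(-11) = -10/3*(-11) = 110/3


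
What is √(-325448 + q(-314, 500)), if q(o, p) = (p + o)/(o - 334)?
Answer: I*√105445245/18 ≈ 570.48*I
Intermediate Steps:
q(o, p) = (o + p)/(-334 + o)
√(-325448 + q(-314, 500)) = √(-325448 + (-314 + 500)/(-334 - 314)) = √(-325448 + 186/(-648)) = √(-325448 - 1/648*186) = √(-325448 - 31/108) = √(-35148415/108) = I*√105445245/18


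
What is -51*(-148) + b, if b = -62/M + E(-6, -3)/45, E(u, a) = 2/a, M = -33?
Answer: 11211548/1485 ≈ 7549.9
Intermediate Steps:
b = 2768/1485 (b = -62/(-33) + (2/(-3))/45 = -62*(-1/33) + (2*(-⅓))*(1/45) = 62/33 - ⅔*1/45 = 62/33 - 2/135 = 2768/1485 ≈ 1.8640)
-51*(-148) + b = -51*(-148) + 2768/1485 = 7548 + 2768/1485 = 11211548/1485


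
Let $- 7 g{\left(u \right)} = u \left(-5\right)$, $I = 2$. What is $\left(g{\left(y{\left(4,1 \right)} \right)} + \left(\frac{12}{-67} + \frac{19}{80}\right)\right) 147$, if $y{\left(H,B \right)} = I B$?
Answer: $\frac{1171611}{5360} \approx 218.58$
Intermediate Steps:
$y{\left(H,B \right)} = 2 B$
$g{\left(u \right)} = \frac{5 u}{7}$ ($g{\left(u \right)} = - \frac{u \left(-5\right)}{7} = - \frac{\left(-5\right) u}{7} = \frac{5 u}{7}$)
$\left(g{\left(y{\left(4,1 \right)} \right)} + \left(\frac{12}{-67} + \frac{19}{80}\right)\right) 147 = \left(\frac{5 \cdot 2 \cdot 1}{7} + \left(\frac{12}{-67} + \frac{19}{80}\right)\right) 147 = \left(\frac{5}{7} \cdot 2 + \left(12 \left(- \frac{1}{67}\right) + 19 \cdot \frac{1}{80}\right)\right) 147 = \left(\frac{10}{7} + \left(- \frac{12}{67} + \frac{19}{80}\right)\right) 147 = \left(\frac{10}{7} + \frac{313}{5360}\right) 147 = \frac{55791}{37520} \cdot 147 = \frac{1171611}{5360}$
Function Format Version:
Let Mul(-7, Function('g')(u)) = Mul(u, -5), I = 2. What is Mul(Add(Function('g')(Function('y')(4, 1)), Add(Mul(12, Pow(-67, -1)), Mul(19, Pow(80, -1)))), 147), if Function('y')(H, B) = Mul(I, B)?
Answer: Rational(1171611, 5360) ≈ 218.58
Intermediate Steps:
Function('y')(H, B) = Mul(2, B)
Function('g')(u) = Mul(Rational(5, 7), u) (Function('g')(u) = Mul(Rational(-1, 7), Mul(u, -5)) = Mul(Rational(-1, 7), Mul(-5, u)) = Mul(Rational(5, 7), u))
Mul(Add(Function('g')(Function('y')(4, 1)), Add(Mul(12, Pow(-67, -1)), Mul(19, Pow(80, -1)))), 147) = Mul(Add(Mul(Rational(5, 7), Mul(2, 1)), Add(Mul(12, Pow(-67, -1)), Mul(19, Pow(80, -1)))), 147) = Mul(Add(Mul(Rational(5, 7), 2), Add(Mul(12, Rational(-1, 67)), Mul(19, Rational(1, 80)))), 147) = Mul(Add(Rational(10, 7), Add(Rational(-12, 67), Rational(19, 80))), 147) = Mul(Add(Rational(10, 7), Rational(313, 5360)), 147) = Mul(Rational(55791, 37520), 147) = Rational(1171611, 5360)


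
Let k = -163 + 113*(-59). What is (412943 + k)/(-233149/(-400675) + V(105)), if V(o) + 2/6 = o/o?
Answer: 488157978825/1500797 ≈ 3.2527e+5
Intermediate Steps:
V(o) = 2/3 (V(o) = -1/3 + o/o = -1/3 + 1 = 2/3)
k = -6830 (k = -163 - 6667 = -6830)
(412943 + k)/(-233149/(-400675) + V(105)) = (412943 - 6830)/(-233149/(-400675) + 2/3) = 406113/(-233149*(-1/400675) + 2/3) = 406113/(233149/400675 + 2/3) = 406113/(1500797/1202025) = 406113*(1202025/1500797) = 488157978825/1500797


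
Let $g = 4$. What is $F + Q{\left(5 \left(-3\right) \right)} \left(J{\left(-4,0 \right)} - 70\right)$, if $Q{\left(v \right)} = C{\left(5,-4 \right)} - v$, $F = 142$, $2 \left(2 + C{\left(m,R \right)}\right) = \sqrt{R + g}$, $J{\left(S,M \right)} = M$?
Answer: $-768$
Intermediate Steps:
$C{\left(m,R \right)} = -2 + \frac{\sqrt{4 + R}}{2}$ ($C{\left(m,R \right)} = -2 + \frac{\sqrt{R + 4}}{2} = -2 + \frac{\sqrt{4 + R}}{2}$)
$Q{\left(v \right)} = -2 - v$ ($Q{\left(v \right)} = \left(-2 + \frac{\sqrt{4 - 4}}{2}\right) - v = \left(-2 + \frac{\sqrt{0}}{2}\right) - v = \left(-2 + \frac{1}{2} \cdot 0\right) - v = \left(-2 + 0\right) - v = -2 - v$)
$F + Q{\left(5 \left(-3\right) \right)} \left(J{\left(-4,0 \right)} - 70\right) = 142 + \left(-2 - 5 \left(-3\right)\right) \left(0 - 70\right) = 142 + \left(-2 - -15\right) \left(0 - 70\right) = 142 + \left(-2 + 15\right) \left(-70\right) = 142 + 13 \left(-70\right) = 142 - 910 = -768$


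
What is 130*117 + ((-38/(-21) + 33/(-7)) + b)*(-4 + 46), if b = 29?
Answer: 16306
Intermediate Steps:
130*117 + ((-38/(-21) + 33/(-7)) + b)*(-4 + 46) = 130*117 + ((-38/(-21) + 33/(-7)) + 29)*(-4 + 46) = 15210 + ((-38*(-1/21) + 33*(-1/7)) + 29)*42 = 15210 + ((38/21 - 33/7) + 29)*42 = 15210 + (-61/21 + 29)*42 = 15210 + (548/21)*42 = 15210 + 1096 = 16306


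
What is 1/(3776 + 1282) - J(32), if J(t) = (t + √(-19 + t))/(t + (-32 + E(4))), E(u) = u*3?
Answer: -13487/5058 - √13/12 ≈ -2.9669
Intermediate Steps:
E(u) = 3*u
J(t) = (t + √(-19 + t))/(-20 + t) (J(t) = (t + √(-19 + t))/(t + (-32 + 3*4)) = (t + √(-19 + t))/(t + (-32 + 12)) = (t + √(-19 + t))/(t - 20) = (t + √(-19 + t))/(-20 + t))
1/(3776 + 1282) - J(32) = 1/(3776 + 1282) - (32 + √(-19 + 32))/(-20 + 32) = 1/5058 - (32 + √13)/12 = 1/5058 - (8/3 + √13/12) = 1/5058 + (-8/3 - √13/12) = -13487/5058 - √13/12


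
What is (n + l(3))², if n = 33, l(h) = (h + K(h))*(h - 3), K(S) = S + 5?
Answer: 1089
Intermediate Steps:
K(S) = 5 + S
l(h) = (-3 + h)*(5 + 2*h) (l(h) = (h + (5 + h))*(h - 3) = (5 + 2*h)*(-3 + h) = (-3 + h)*(5 + 2*h))
(n + l(3))² = (33 + (-15 - 1*3 + 2*3²))² = (33 + (-15 - 3 + 2*9))² = (33 + (-15 - 3 + 18))² = (33 + 0)² = 33² = 1089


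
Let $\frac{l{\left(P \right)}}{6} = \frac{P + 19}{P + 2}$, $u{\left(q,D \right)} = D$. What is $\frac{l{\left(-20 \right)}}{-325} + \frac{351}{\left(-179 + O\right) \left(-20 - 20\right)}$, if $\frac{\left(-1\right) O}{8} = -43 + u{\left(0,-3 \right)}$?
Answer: $- \frac{2591}{54600} \approx -0.047454$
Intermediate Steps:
$l{\left(P \right)} = \frac{6 \left(19 + P\right)}{2 + P}$ ($l{\left(P \right)} = 6 \frac{P + 19}{P + 2} = 6 \frac{19 + P}{2 + P} = \frac{6 \left(19 + P\right)}{2 + P}$)
$O = 368$ ($O = - 8 \left(-43 - 3\right) = \left(-8\right) \left(-46\right) = 368$)
$\frac{l{\left(-20 \right)}}{-325} + \frac{351}{\left(-179 + O\right) \left(-20 - 20\right)} = \frac{6 \frac{1}{2 - 20} \left(19 - 20\right)}{-325} + \frac{351}{\left(-179 + 368\right) \left(-20 - 20\right)} = 6 \frac{1}{-18} \left(-1\right) \left(- \frac{1}{325}\right) + \frac{351}{189 \left(-40\right)} = 6 \left(- \frac{1}{18}\right) \left(-1\right) \left(- \frac{1}{325}\right) + \frac{351}{-7560} = \frac{1}{3} \left(- \frac{1}{325}\right) + 351 \left(- \frac{1}{7560}\right) = - \frac{1}{975} - \frac{13}{280} = - \frac{2591}{54600}$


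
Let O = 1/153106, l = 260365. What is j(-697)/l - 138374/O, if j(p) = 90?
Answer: -1103212831431994/52073 ≈ -2.1186e+10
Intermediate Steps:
O = 1/153106 ≈ 6.5314e-6
j(-697)/l - 138374/O = 90/260365 - 138374/1/153106 = 90*(1/260365) - 138374*153106 = 18/52073 - 21185889644 = -1103212831431994/52073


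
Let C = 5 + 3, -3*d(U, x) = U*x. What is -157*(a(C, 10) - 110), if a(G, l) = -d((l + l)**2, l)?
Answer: -576190/3 ≈ -1.9206e+5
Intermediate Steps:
d(U, x) = -U*x/3
C = 8
a(G, l) = 4*l**3/3 (a(G, l) = -(-1)*(l + l)**2*l/3 = -(-1)*(2*l)**2*l/3 = -(-1)*4*l**2*l/3 = -(-4)*l**3/3 = 4*l**3/3)
-157*(a(C, 10) - 110) = -157*((4/3)*10**3 - 110) = -157*((4/3)*1000 - 110) = -157*(4000/3 - 110) = -157*3670/3 = -576190/3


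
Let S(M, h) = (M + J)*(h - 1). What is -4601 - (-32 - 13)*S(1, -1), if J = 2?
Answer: -4871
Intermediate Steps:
S(M, h) = (-1 + h)*(2 + M) (S(M, h) = (M + 2)*(h - 1) = (2 + M)*(-1 + h) = (-1 + h)*(2 + M))
-4601 - (-32 - 13)*S(1, -1) = -4601 - (-32 - 13)*(-2 - 1*1 + 2*(-1) + 1*(-1)) = -4601 - (-45)*(-2 - 1 - 2 - 1) = -4601 - (-45)*(-6) = -4601 - 1*270 = -4601 - 270 = -4871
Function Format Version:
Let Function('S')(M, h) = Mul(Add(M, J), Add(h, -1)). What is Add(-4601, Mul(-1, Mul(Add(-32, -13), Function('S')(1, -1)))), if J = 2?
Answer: -4871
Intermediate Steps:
Function('S')(M, h) = Mul(Add(-1, h), Add(2, M)) (Function('S')(M, h) = Mul(Add(M, 2), Add(h, -1)) = Mul(Add(2, M), Add(-1, h)) = Mul(Add(-1, h), Add(2, M)))
Add(-4601, Mul(-1, Mul(Add(-32, -13), Function('S')(1, -1)))) = Add(-4601, Mul(-1, Mul(Add(-32, -13), Add(-2, Mul(-1, 1), Mul(2, -1), Mul(1, -1))))) = Add(-4601, Mul(-1, Mul(-45, Add(-2, -1, -2, -1)))) = Add(-4601, Mul(-1, Mul(-45, -6))) = Add(-4601, Mul(-1, 270)) = Add(-4601, -270) = -4871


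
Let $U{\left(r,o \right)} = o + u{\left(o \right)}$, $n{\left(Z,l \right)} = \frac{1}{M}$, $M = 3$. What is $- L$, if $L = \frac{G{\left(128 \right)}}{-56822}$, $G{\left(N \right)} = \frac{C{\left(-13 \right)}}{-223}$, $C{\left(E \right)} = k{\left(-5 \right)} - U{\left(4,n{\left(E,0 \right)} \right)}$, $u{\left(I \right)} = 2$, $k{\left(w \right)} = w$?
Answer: $\frac{11}{19006959} \approx 5.7874 \cdot 10^{-7}$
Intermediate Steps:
$n{\left(Z,l \right)} = \frac{1}{3}$
$U{\left(r,o \right)} = 2 + o$ ($U{\left(r,o \right)} = o + 2 = 2 + o$)
$C{\left(E \right)} = - \frac{22}{3}$ ($C{\left(E \right)} = -5 - \left(2 + \frac{1}{3}\right) = -5 - \frac{7}{3} = - \frac{22}{3}$)
$G{\left(N \right)} = \frac{22}{669}$ ($G{\left(N \right)} = - \frac{22}{3 \left(-223\right)} = \left(- \frac{22}{3}\right) \left(- \frac{1}{223}\right) = \frac{22}{669}$)
$L = - \frac{11}{19006959}$ ($L = \frac{22}{669 \left(-56822\right)} = \frac{22}{669} \left(- \frac{1}{56822}\right) = - \frac{11}{19006959} \approx -5.7874 \cdot 10^{-7}$)
$- L = \left(-1\right) \left(- \frac{11}{19006959}\right) = \frac{11}{19006959}$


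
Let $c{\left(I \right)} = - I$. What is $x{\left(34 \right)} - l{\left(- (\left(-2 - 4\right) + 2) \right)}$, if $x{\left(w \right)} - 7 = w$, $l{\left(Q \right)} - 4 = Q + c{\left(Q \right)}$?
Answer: $37$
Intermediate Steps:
$l{\left(Q \right)} = 4$ ($l{\left(Q \right)} = 4 + \left(Q - Q\right) = 4 + 0 = 4$)
$x{\left(w \right)} = 7 + w$
$x{\left(34 \right)} - l{\left(- (\left(-2 - 4\right) + 2) \right)} = \left(7 + 34\right) - 4 = 41 - 4 = 37$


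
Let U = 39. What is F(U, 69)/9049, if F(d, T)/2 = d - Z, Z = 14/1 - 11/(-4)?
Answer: 89/18098 ≈ 0.0049177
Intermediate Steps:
Z = 67/4 (Z = 14*1 - 11*(-1/4) = 14 + 11/4 = 67/4 ≈ 16.750)
F(d, T) = -67/2 + 2*d (F(d, T) = 2*(d - 1*67/4) = 2*(d - 67/4) = 2*(-67/4 + d) = -67/2 + 2*d)
F(U, 69)/9049 = (-67/2 + 2*39)/9049 = (-67/2 + 78)*(1/9049) = (89/2)*(1/9049) = 89/18098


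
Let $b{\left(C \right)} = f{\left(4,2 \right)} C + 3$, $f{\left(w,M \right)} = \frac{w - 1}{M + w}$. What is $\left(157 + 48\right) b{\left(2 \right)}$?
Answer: $820$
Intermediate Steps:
$f{\left(w,M \right)} = \frac{-1 + w}{M + w}$
$b{\left(C \right)} = 3 + \frac{C}{2}$ ($b{\left(C \right)} = \frac{-1 + 4}{2 + 4} C + 3 = \frac{1}{6} \cdot 3 C + 3 = \frac{C}{2} + 3 = 3 + \frac{C}{2}$)
$\left(157 + 48\right) b{\left(2 \right)} = \left(157 + 48\right) \left(3 + \frac{1}{2} \cdot 2\right) = 205 \left(3 + 1\right) = 205 \cdot 4 = 820$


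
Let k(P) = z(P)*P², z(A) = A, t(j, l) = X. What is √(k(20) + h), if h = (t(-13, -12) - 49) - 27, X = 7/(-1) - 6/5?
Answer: √197895/5 ≈ 88.971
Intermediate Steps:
X = -41/5 (X = 7*(-1) - 6*⅕ = -7 - 6/5 = -41/5 ≈ -8.2000)
t(j, l) = -41/5
k(P) = P³ (k(P) = P*P² = P³)
h = -421/5 (h = (-41/5 - 49) - 27 = -286/5 - 27 = -421/5 ≈ -84.200)
√(k(20) + h) = √(20³ - 421/5) = √(8000 - 421/5) = √(39579/5) = √197895/5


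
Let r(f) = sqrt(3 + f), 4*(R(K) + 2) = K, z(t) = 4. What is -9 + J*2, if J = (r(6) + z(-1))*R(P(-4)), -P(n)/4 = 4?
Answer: -93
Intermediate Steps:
P(n) = -16 (P(n) = -4*4 = -16)
R(K) = -2 + K/4
J = -42 (J = (sqrt(3 + 6) + 4)*(-2 + (1/4)*(-16)) = (sqrt(9) + 4)*(-2 - 4) = (3 + 4)*(-6) = 7*(-6) = -42)
-9 + J*2 = -9 - 42*2 = -9 - 84 = -93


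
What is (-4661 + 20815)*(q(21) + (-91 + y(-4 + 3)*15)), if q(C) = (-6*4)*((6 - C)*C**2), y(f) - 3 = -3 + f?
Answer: 2562896716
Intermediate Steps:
y(f) = f (y(f) = 3 + (-3 + f) = f)
q(C) = -24*C**2*(6 - C)
(-4661 + 20815)*(q(21) + (-91 + y(-4 + 3)*15)) = (-4661 + 20815)*(24*21**2*(-6 + 21) + (-91 + (-4 + 3)*15)) = 16154*(24*441*15 + (-91 - 1*15)) = 16154*(158760 + (-91 - 15)) = 16154*(158760 - 106) = 16154*158654 = 2562896716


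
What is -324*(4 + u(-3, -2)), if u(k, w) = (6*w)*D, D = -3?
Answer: -12960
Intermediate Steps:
u(k, w) = -18*w (u(k, w) = (6*w)*(-3) = -18*w)
-324*(4 + u(-3, -2)) = -324*(4 - 18*(-2)) = -324*(4 + 36) = -324*40 = -12960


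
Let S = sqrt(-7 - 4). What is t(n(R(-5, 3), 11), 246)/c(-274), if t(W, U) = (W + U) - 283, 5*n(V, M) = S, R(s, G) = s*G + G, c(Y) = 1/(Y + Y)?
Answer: 20276 - 548*I*sqrt(11)/5 ≈ 20276.0 - 363.5*I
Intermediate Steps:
c(Y) = 1/(2*Y)
S = I*sqrt(11) (S = sqrt(-11) = I*sqrt(11) ≈ 3.3166*I)
R(s, G) = G + G*s (R(s, G) = G*s + G = G + G*s)
n(V, M) = I*sqrt(11)/5 (n(V, M) = (I*sqrt(11))/5 = I*sqrt(11)/5)
t(W, U) = -283 + U + W (t(W, U) = (U + W) - 283 = -283 + U + W)
t(n(R(-5, 3), 11), 246)/c(-274) = (-283 + 246 + I*sqrt(11)/5)/(((1/2)/(-274))) = (-37 + I*sqrt(11)/5)/(((1/2)*(-1/274))) = (-37 + I*sqrt(11)/5)/(-1/548) = (-37 + I*sqrt(11)/5)*(-548) = 20276 - 548*I*sqrt(11)/5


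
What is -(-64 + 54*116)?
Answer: -6200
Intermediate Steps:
-(-64 + 54*116) = -(-64 + 6264) = -1*6200 = -6200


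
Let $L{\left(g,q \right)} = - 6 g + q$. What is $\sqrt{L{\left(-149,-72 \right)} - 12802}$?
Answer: $2 i \sqrt{2995} \approx 109.45 i$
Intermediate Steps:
$L{\left(g,q \right)} = q - 6 g$
$\sqrt{L{\left(-149,-72 \right)} - 12802} = \sqrt{\left(-72 - -894\right) - 12802} = \sqrt{\left(-72 + 894\right) - 12802} = \sqrt{822 - 12802} = \sqrt{-11980} = 2 i \sqrt{2995}$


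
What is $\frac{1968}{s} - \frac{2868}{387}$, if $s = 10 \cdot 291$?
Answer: $- \frac{421348}{62565} \approx -6.7346$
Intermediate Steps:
$s = 2910$
$\frac{1968}{s} - \frac{2868}{387} = \frac{1968}{2910} - \frac{2868}{387} = 1968 \cdot \frac{1}{2910} - \frac{956}{129} = \frac{328}{485} - \frac{956}{129} = - \frac{421348}{62565}$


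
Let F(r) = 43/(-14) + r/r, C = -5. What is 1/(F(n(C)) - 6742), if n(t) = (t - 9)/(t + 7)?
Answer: -14/94417 ≈ -0.00014828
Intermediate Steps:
n(t) = (-9 + t)/(7 + t)
F(r) = -29/14 (F(r) = 43*(-1/14) + 1 = -43/14 + 1 = -29/14)
1/(F(n(C)) - 6742) = 1/(-29/14 - 6742) = 1/(-94417/14) = -14/94417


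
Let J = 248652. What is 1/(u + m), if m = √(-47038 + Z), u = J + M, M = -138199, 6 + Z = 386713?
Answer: 110453/12199525540 - 3*√37741/12199525540 ≈ 9.0061e-6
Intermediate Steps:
Z = 386707 (Z = -6 + 386713 = 386707)
u = 110453 (u = 248652 - 138199 = 110453)
m = 3*√37741 (m = √(-47038 + 386707) = √339669 = 3*√37741 ≈ 582.81)
1/(u + m) = 1/(110453 + 3*√37741)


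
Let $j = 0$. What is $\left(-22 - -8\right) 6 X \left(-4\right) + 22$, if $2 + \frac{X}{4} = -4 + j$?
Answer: $-8042$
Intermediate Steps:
$X = -24$ ($X = -8 + 4 \left(-4 + 0\right) = -8 + 4 \left(-4\right) = -8 - 16 = -24$)
$\left(-22 - -8\right) 6 X \left(-4\right) + 22 = \left(-22 - -8\right) 6 \left(-24\right) \left(-4\right) + 22 = \left(-22 + 8\right) \left(\left(-144\right) \left(-4\right)\right) + 22 = \left(-14\right) 576 + 22 = -8064 + 22 = -8042$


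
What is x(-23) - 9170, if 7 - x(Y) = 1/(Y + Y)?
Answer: -421497/46 ≈ -9163.0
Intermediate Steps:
x(Y) = 7 - 1/(2*Y) (x(Y) = 7 - 1/(Y + Y) = 7 - 1/(2*Y))
x(-23) - 9170 = (7 - 1/2/(-23)) - 9170 = (7 - 1/2*(-1/23)) - 9170 = (7 + 1/46) - 9170 = 323/46 - 9170 = -421497/46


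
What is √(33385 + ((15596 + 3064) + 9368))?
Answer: √61413 ≈ 247.82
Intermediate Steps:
√(33385 + ((15596 + 3064) + 9368)) = √(33385 + (18660 + 9368)) = √(33385 + 28028) = √61413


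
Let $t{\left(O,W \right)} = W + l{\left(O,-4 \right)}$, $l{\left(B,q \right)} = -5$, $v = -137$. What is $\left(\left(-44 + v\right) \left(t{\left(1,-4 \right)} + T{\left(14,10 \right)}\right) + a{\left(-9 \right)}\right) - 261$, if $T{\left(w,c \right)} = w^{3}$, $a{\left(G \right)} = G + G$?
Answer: $-495314$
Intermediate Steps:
$a{\left(G \right)} = 2 G$
$t{\left(O,W \right)} = -5 + W$ ($t{\left(O,W \right)} = W - 5 = -5 + W$)
$\left(\left(-44 + v\right) \left(t{\left(1,-4 \right)} + T{\left(14,10 \right)}\right) + a{\left(-9 \right)}\right) - 261 = \left(\left(-44 - 137\right) \left(\left(-5 - 4\right) + 14^{3}\right) + 2 \left(-9\right)\right) - 261 = \left(- 181 \left(-9 + 2744\right) - 18\right) - 261 = \left(\left(-181\right) 2735 - 18\right) - 261 = \left(-495035 - 18\right) - 261 = -495053 - 261 = -495314$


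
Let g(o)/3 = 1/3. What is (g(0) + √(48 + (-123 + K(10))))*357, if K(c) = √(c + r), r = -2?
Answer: 357 + 357*√(-75 + 2*√2) ≈ 357.0 + 3032.9*I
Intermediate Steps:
K(c) = √(-2 + c) (K(c) = √(c - 2) = √(-2 + c))
g(o) = 1 (g(o) = 3/3 = 3*(⅓) = 1)
(g(0) + √(48 + (-123 + K(10))))*357 = (1 + √(48 + (-123 + √(-2 + 10))))*357 = (1 + √(48 + (-123 + √8)))*357 = (1 + √(48 + (-123 + 2*√2)))*357 = (1 + √(-75 + 2*√2))*357 = 357 + 357*√(-75 + 2*√2)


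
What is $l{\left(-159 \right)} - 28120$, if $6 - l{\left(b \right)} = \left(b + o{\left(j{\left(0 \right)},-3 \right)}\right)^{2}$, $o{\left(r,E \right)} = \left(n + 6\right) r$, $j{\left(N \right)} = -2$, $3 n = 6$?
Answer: $-58739$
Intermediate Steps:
$n = 2$ ($n = \frac{1}{3} \cdot 6 = 2$)
$o{\left(r,E \right)} = 8 r$ ($o{\left(r,E \right)} = \left(2 + 6\right) r = 8 r$)
$l{\left(b \right)} = 6 - \left(-16 + b\right)^{2}$ ($l{\left(b \right)} = 6 - \left(b + 8 \left(-2\right)\right)^{2} = 6 - \left(b - 16\right)^{2} = 6 - \left(-16 + b\right)^{2}$)
$l{\left(-159 \right)} - 28120 = \left(6 - \left(-16 - 159\right)^{2}\right) - 28120 = \left(6 - \left(-175\right)^{2}\right) - 28120 = \left(6 - 30625\right) - 28120 = -30619 - 28120 = -58739$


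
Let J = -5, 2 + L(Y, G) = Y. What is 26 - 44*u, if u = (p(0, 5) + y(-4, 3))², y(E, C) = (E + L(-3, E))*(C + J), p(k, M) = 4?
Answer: -21270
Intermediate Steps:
L(Y, G) = -2 + Y
y(E, C) = (-5 + C)*(-5 + E) (y(E, C) = (E + (-2 - 3))*(C - 5) = (E - 5)*(-5 + C) = (-5 + E)*(-5 + C) = (-5 + C)*(-5 + E))
u = 484 (u = (4 + (25 - 5*3 - 5*(-4) + 3*(-4)))² = (4 + (25 - 15 + 20 - 12))² = (4 + 18)² = 22² = 484)
26 - 44*u = 26 - 44*484 = 26 - 21296 = -21270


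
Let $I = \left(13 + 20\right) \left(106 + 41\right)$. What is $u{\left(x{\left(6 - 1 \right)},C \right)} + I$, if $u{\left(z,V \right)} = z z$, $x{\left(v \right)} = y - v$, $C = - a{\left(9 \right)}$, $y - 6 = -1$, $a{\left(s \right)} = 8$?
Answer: $4851$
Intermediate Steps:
$y = 5$ ($y = 6 - 1 = 5$)
$C = -8$ ($C = \left(-1\right) 8 = -8$)
$x{\left(v \right)} = 5 - v$
$u{\left(z,V \right)} = z^{2}$
$I = 4851$ ($I = 33 \cdot 147 = 4851$)
$u{\left(x{\left(6 - 1 \right)},C \right)} + I = \left(5 - \left(6 - 1\right)\right)^{2} + 4851 = \left(5 - 5\right)^{2} + 4851 = 0^{2} + 4851 = 0 + 4851 = 4851$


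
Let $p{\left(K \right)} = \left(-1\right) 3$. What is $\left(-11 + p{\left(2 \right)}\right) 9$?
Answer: $-126$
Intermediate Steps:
$p{\left(K \right)} = -3$
$\left(-11 + p{\left(2 \right)}\right) 9 = \left(-11 - 3\right) 9 = \left(-14\right) 9 = -126$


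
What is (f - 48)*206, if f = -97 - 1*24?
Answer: -34814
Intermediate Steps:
f = -121 (f = -97 - 24 = -121)
(f - 48)*206 = (-121 - 48)*206 = -169*206 = -34814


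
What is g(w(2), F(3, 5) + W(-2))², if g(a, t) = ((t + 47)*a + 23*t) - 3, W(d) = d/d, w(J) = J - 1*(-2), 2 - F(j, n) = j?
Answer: 34225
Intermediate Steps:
F(j, n) = 2 - j
w(J) = 2 + J (w(J) = J + 2 = 2 + J)
W(d) = 1
g(a, t) = -3 + 23*t + a*(47 + t) (g(a, t) = ((47 + t)*a + 23*t) - 3 = (a*(47 + t) + 23*t) - 3 = (23*t + a*(47 + t)) - 3 = -3 + 23*t + a*(47 + t))
g(w(2), F(3, 5) + W(-2))² = (-3 + 23*((2 - 1*3) + 1) + 47*(2 + 2) + (2 + 2)*((2 - 1*3) + 1))² = (-3 + 23*((2 - 3) + 1) + 47*4 + 4*((2 - 3) + 1))² = (-3 + 23*(-1 + 1) + 188 + 4*(-1 + 1))² = (-3 + 23*0 + 188 + 4*0)² = (-3 + 0 + 188 + 0)² = 185² = 34225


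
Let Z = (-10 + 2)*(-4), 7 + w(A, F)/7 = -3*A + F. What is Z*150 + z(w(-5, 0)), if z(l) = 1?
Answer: 4801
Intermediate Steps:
w(A, F) = -49 - 21*A + 7*F (w(A, F) = -49 + 7*(-3*A + F) = -49 + 7*(F - 3*A) = -49 + (-21*A + 7*F) = -49 - 21*A + 7*F)
Z = 32 (Z = -8*(-4) = 32)
Z*150 + z(w(-5, 0)) = 32*150 + 1 = 4800 + 1 = 4801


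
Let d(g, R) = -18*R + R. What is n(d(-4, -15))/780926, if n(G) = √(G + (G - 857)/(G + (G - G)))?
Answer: √16427865/199136130 ≈ 2.0354e-5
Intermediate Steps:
d(g, R) = -17*R
n(G) = √(G + (-857 + G)/G) (n(G) = √(G + (-857 + G)/(G + 0)) = √(G + (-857 + G)/G))
n(d(-4, -15))/780926 = √(1 - 17*(-15) - 857/((-17*(-15))))/780926 = √(1 + 255 - 857/255)*(1/780926) = √(64423/255)*(1/780926) = (√16427865/255)*(1/780926) = √16427865/199136130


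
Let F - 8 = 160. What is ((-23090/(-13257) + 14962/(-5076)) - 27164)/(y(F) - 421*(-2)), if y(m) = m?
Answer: -33852138623/1258619580 ≈ -26.896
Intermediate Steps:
F = 168 (F = 8 + 160 = 168)
((-23090/(-13257) + 14962/(-5076)) - 27164)/(y(F) - 421*(-2)) = ((-23090/(-13257) + 14962/(-5076)) - 27164)/(168 - 421*(-2)) = ((-23090*(-1/13257) + 14962*(-1/5076)) - 27164)/(168 + 842) = ((23090/13257 - 7481/2538) - 27164)/1010 = (-1502711/1246158 - 27164)*(1/1010) = -33852138623/1246158*1/1010 = -33852138623/1258619580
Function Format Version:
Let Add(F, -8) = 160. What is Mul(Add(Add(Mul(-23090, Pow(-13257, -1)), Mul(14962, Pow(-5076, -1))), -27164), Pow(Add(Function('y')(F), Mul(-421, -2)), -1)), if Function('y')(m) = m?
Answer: Rational(-33852138623, 1258619580) ≈ -26.896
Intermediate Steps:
F = 168 (F = Add(8, 160) = 168)
Mul(Add(Add(Mul(-23090, Pow(-13257, -1)), Mul(14962, Pow(-5076, -1))), -27164), Pow(Add(Function('y')(F), Mul(-421, -2)), -1)) = Mul(Add(Add(Mul(-23090, Pow(-13257, -1)), Mul(14962, Pow(-5076, -1))), -27164), Pow(Add(168, Mul(-421, -2)), -1)) = Mul(Add(Add(Mul(-23090, Rational(-1, 13257)), Mul(14962, Rational(-1, 5076))), -27164), Pow(Add(168, 842), -1)) = Mul(Add(Add(Rational(23090, 13257), Rational(-7481, 2538)), -27164), Pow(1010, -1)) = Mul(Add(Rational(-1502711, 1246158), -27164), Rational(1, 1010)) = Mul(Rational(-33852138623, 1246158), Rational(1, 1010)) = Rational(-33852138623, 1258619580)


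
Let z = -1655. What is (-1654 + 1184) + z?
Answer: -2125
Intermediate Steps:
(-1654 + 1184) + z = (-1654 + 1184) - 1655 = -470 - 1655 = -2125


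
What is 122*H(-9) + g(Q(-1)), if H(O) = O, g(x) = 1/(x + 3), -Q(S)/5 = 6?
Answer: -29647/27 ≈ -1098.0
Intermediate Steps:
Q(S) = -30 (Q(S) = -5*6 = -30)
g(x) = 1/(3 + x)
122*H(-9) + g(Q(-1)) = 122*(-9) + 1/(3 - 30) = -1098 + 1/(-27) = -1098 - 1/27 = -29647/27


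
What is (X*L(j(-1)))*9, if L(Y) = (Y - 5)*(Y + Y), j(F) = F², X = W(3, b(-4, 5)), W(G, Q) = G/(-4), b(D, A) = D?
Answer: 54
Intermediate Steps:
W(G, Q) = -G/4 (W(G, Q) = G*(-¼) = -G/4)
X = -¾ (X = -¼*3 = -¾ ≈ -0.75000)
L(Y) = 2*Y*(-5 + Y) (L(Y) = (-5 + Y)*(2*Y) = 2*Y*(-5 + Y))
(X*L(j(-1)))*9 = -3*(-1)²*(-5 + (-1)²)/2*9 = -3*(-5 + 1)/2*9 = -3*(-4)/2*9 = -¾*(-8)*9 = 6*9 = 54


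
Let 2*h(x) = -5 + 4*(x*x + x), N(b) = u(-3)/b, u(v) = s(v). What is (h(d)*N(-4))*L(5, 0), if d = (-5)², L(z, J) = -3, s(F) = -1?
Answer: -7785/8 ≈ -973.13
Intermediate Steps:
u(v) = -1
d = 25
N(b) = -1/b
h(x) = -5/2 + 2*x + 2*x² (h(x) = (-5 + 4*(x*x + x))/2 = (-5 + 4*(x² + x))/2 = (-5 + 4*(x + x²))/2 = (-5 + (4*x + 4*x²))/2 = (-5 + 4*x + 4*x²)/2 = -5/2 + 2*x + 2*x²)
(h(d)*N(-4))*L(5, 0) = ((-5/2 + 2*25 + 2*25²)*(-1/(-4)))*(-3) = ((-5/2 + 50 + 2*625)*(-1*(-¼)))*(-3) = ((-5/2 + 50 + 1250)*(¼))*(-3) = ((2595/2)*(¼))*(-3) = (2595/8)*(-3) = -7785/8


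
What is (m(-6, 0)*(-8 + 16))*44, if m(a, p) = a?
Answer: -2112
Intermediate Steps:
(m(-6, 0)*(-8 + 16))*44 = -6*(-8 + 16)*44 = -6*8*44 = -48*44 = -2112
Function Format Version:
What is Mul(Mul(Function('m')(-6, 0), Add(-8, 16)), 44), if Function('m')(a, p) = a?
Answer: -2112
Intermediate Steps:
Mul(Mul(Function('m')(-6, 0), Add(-8, 16)), 44) = Mul(Mul(-6, Add(-8, 16)), 44) = Mul(Mul(-6, 8), 44) = Mul(-48, 44) = -2112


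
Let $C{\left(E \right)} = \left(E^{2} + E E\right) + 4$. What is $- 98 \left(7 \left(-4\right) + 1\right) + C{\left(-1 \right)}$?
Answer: $2652$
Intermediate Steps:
$C{\left(E \right)} = 4 + 2 E^{2}$ ($C{\left(E \right)} = \left(E^{2} + E^{2}\right) + 4 = 2 E^{2} + 4 = 4 + 2 E^{2}$)
$- 98 \left(7 \left(-4\right) + 1\right) + C{\left(-1 \right)} = - 98 \left(7 \left(-4\right) + 1\right) + \left(4 + 2 \left(-1\right)^{2}\right) = - 98 \left(-28 + 1\right) + \left(4 + 2 \cdot 1\right) = \left(-98\right) \left(-27\right) + \left(4 + 2\right) = 2646 + 6 = 2652$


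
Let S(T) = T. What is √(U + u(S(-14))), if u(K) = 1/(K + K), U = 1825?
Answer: √357693/14 ≈ 42.720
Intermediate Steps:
u(K) = 1/(2*K)
√(U + u(S(-14))) = √(1825 + (½)/(-14)) = √(1825 + (½)*(-1/14)) = √(1825 - 1/28) = √(51099/28) = √357693/14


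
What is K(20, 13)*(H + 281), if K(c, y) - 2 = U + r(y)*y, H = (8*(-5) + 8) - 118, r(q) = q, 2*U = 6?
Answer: 22794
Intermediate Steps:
U = 3 (U = (1/2)*6 = 3)
H = -150 (H = (-40 + 8) - 118 = -32 - 118 = -150)
K(c, y) = 5 + y**2 (K(c, y) = 2 + (3 + y*y) = 2 + (3 + y**2) = 5 + y**2)
K(20, 13)*(H + 281) = (5 + 13**2)*(-150 + 281) = (5 + 169)*131 = 174*131 = 22794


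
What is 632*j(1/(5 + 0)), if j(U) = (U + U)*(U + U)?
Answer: 2528/25 ≈ 101.12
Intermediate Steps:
j(U) = 4*U**2 (j(U) = (2*U)*(2*U) = 4*U**2)
632*j(1/(5 + 0)) = 632*(4*(1/(5 + 0))**2) = 632*(4*(1/5)**2) = 632*(4*(1/25)) = 632*(4/25) = 2528/25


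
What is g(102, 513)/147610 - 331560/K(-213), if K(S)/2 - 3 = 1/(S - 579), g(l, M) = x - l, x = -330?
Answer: -387617267592/7011475 ≈ -55283.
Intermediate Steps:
g(l, M) = -330 - l
K(S) = 6 + 2/(-579 + S) (K(S) = 6 + 2/(S - 579) = 6 + 2/(-579 + S))
g(102, 513)/147610 - 331560/K(-213) = (-330 - 1*102)/147610 - 331560*(-579 - 213)/(2*(-1736 + 3*(-213))) = (-330 - 102)*(1/147610) - 331560*(-396/(-1736 - 639)) = -432*1/147610 - 331560/(2*(-1/792)*(-2375)) = -216/73805 - 331560/2375/396 = -216/73805 - 331560*396/2375 = -216/73805 - 26259552/475 = -387617267592/7011475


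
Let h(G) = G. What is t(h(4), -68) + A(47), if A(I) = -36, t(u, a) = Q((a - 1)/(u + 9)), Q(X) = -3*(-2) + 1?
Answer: -29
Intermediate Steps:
Q(X) = 7 (Q(X) = 6 + 1 = 7)
t(u, a) = 7
t(h(4), -68) + A(47) = 7 - 36 = -29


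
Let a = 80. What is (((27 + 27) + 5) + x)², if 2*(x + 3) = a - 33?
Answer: 25281/4 ≈ 6320.3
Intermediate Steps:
x = 41/2 (x = -3 + (80 - 33)/2 = -3 + (½)*47 = -3 + 47/2 = 41/2 ≈ 20.500)
(((27 + 27) + 5) + x)² = (((27 + 27) + 5) + 41/2)² = ((54 + 5) + 41/2)² = (59 + 41/2)² = (159/2)² = 25281/4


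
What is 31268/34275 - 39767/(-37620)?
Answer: 8909881/4524300 ≈ 1.9693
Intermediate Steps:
31268/34275 - 39767/(-37620) = 31268*(1/34275) - 39767*(-1/37620) = 31268/34275 + 2093/1980 = 8909881/4524300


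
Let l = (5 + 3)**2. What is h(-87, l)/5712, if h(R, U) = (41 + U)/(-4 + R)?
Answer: -5/24752 ≈ -0.00020200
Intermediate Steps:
l = 64 (l = 8**2 = 64)
h(R, U) = (41 + U)/(-4 + R)
h(-87, l)/5712 = ((41 + 64)/(-4 - 87))/5712 = (105/(-91))*(1/5712) = -1/91*105*(1/5712) = -15/13*1/5712 = -5/24752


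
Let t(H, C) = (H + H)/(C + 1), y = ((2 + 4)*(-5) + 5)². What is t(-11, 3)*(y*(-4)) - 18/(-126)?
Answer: 96251/7 ≈ 13750.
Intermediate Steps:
y = 625 (y = (6*(-5) + 5)² = (-30 + 5)² = (-25)² = 625)
t(H, C) = 2*H/(1 + C) (t(H, C) = (2*H)/(1 + C) = 2*H/(1 + C))
t(-11, 3)*(y*(-4)) - 18/(-126) = (2*(-11)/(1 + 3))*(625*(-4)) - 18/(-126) = (2*(-11)/4)*(-2500) - 18*(-1/126) = (2*(-11)*(¼))*(-2500) + ⅐ = -11/2*(-2500) + ⅐ = 13750 + ⅐ = 96251/7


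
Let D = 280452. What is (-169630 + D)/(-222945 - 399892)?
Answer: -110822/622837 ≈ -0.17793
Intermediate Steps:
(-169630 + D)/(-222945 - 399892) = (-169630 + 280452)/(-222945 - 399892) = 110822/(-622837) = 110822*(-1/622837) = -110822/622837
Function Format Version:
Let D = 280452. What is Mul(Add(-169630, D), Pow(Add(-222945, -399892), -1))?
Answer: Rational(-110822, 622837) ≈ -0.17793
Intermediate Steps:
Mul(Add(-169630, D), Pow(Add(-222945, -399892), -1)) = Mul(Add(-169630, 280452), Pow(Add(-222945, -399892), -1)) = Mul(110822, Pow(-622837, -1)) = Mul(110822, Rational(-1, 622837)) = Rational(-110822, 622837)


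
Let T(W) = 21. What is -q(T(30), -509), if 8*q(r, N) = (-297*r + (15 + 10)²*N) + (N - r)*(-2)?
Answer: 161651/4 ≈ 40413.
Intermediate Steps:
q(r, N) = -295*r/8 + 623*N/8 (q(r, N) = ((-297*r + (15 + 10)²*N) + (N - r)*(-2))/8 = ((-297*r + 25²*N) + (-2*N + 2*r))/8 = ((-297*r + 625*N) + (-2*N + 2*r))/8 = (-295*r + 623*N)/8 = -295*r/8 + 623*N/8)
-q(T(30), -509) = -(-295/8*21 + (623/8)*(-509)) = -(-6195/8 - 317107/8) = -1*(-161651/4) = 161651/4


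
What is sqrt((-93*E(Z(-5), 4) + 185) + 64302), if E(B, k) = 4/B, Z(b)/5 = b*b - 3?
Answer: sqrt(195062945)/55 ≈ 253.94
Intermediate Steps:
Z(b) = -15 + 5*b**2 (Z(b) = 5*(b*b - 3) = 5*(b**2 - 3) = 5*(-3 + b**2) = -15 + 5*b**2)
sqrt((-93*E(Z(-5), 4) + 185) + 64302) = sqrt((-372/(-15 + 5*(-5)**2) + 185) + 64302) = sqrt((-372/(-15 + 5*25) + 185) + 64302) = sqrt((-372/(-15 + 125) + 185) + 64302) = sqrt((-372/110 + 185) + 64302) = sqrt((-93*2/55 + 185) + 64302) = sqrt((-186/55 + 185) + 64302) = sqrt(9989/55 + 64302) = sqrt(3546599/55) = sqrt(195062945)/55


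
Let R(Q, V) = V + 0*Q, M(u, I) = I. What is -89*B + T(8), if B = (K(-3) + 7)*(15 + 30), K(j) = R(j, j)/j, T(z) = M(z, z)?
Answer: -32032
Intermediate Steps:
T(z) = z
R(Q, V) = V (R(Q, V) = V + 0 = V)
K(j) = 1 (K(j) = j/j = 1)
B = 360 (B = (1 + 7)*(15 + 30) = 8*45 = 360)
-89*B + T(8) = -89*360 + 8 = -32040 + 8 = -32032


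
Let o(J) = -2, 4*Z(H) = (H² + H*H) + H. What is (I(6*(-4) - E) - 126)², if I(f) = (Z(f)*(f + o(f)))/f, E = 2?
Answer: 53361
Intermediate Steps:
Z(H) = H²/2 + H/4 (Z(H) = ((H² + H*H) + H)/4 = ((H² + H²) + H)/4 = (2*H² + H)/4 = (H + 2*H²)/4 = H²/2 + H/4)
I(f) = (1 + 2*f)*(-2 + f)/4 (I(f) = ((f*(1 + 2*f)/4)*(f - 2))/f = ((f*(1 + 2*f)/4)*(-2 + f))/f = (f*(1 + 2*f)*(-2 + f)/4)/f = (1 + 2*f)*(-2 + f)/4)
(I(6*(-4) - E) - 126)² = ((1 + 2*(6*(-4) - 1*2))*(-2 + (6*(-4) - 1*2))/4 - 126)² = ((1 + 2*(-24 - 2))*(-2 + (-24 - 2))/4 - 126)² = ((1 + 2*(-26))*(-2 - 26)/4 - 126)² = ((¼)*(1 - 52)*(-28) - 126)² = ((¼)*(-51)*(-28) - 126)² = (357 - 126)² = 231² = 53361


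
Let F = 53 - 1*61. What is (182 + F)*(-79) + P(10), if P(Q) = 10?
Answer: -13736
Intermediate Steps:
F = -8 (F = 53 - 61 = -8)
(182 + F)*(-79) + P(10) = (182 - 8)*(-79) + 10 = 174*(-79) + 10 = -13746 + 10 = -13736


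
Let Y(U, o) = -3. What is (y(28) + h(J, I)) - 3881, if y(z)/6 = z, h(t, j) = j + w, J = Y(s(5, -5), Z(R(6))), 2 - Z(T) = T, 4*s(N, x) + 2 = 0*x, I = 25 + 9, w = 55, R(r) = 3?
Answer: -3624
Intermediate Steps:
I = 34
s(N, x) = -½ (s(N, x) = -½ + (0*x)/4 = -½ + (¼)*0 = -½ + 0 = -½)
Z(T) = 2 - T
J = -3
h(t, j) = 55 + j (h(t, j) = j + 55 = 55 + j)
y(z) = 6*z
(y(28) + h(J, I)) - 3881 = (6*28 + (55 + 34)) - 3881 = (168 + 89) - 3881 = 257 - 3881 = -3624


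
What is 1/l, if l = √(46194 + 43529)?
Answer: √89723/89723 ≈ 0.0033385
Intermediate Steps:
l = √89723 ≈ 299.54
1/l = 1/(√89723) = √89723/89723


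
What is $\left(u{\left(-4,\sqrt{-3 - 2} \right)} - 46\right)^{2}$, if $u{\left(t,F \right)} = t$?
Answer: $2500$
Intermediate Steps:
$\left(u{\left(-4,\sqrt{-3 - 2} \right)} - 46\right)^{2} = \left(-4 - 46\right)^{2} = \left(-50\right)^{2} = 2500$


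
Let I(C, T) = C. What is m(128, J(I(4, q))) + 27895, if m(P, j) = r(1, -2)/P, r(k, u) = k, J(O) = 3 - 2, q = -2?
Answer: 3570561/128 ≈ 27895.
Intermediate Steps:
J(O) = 1
m(P, j) = 1/P
m(128, J(I(4, q))) + 27895 = 1/128 + 27895 = 3570561/128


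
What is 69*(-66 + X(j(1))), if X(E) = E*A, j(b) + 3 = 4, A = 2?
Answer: -4416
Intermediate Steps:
j(b) = 1 (j(b) = -3 + 4 = 1)
X(E) = 2*E (X(E) = E*2 = 2*E)
69*(-66 + X(j(1))) = 69*(-66 + 2*1) = 69*(-66 + 2) = 69*(-64) = -4416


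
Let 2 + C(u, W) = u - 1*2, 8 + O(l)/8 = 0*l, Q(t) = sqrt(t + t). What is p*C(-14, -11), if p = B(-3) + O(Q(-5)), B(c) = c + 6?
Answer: 1098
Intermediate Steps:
B(c) = 6 + c
Q(t) = sqrt(2)*sqrt(t) (Q(t) = sqrt(2*t) = sqrt(2)*sqrt(t))
O(l) = -64 (O(l) = -64 + 8*(0*l) = -64 + 8*0 = -64 + 0 = -64)
C(u, W) = -4 + u (C(u, W) = -2 + (u - 1*2) = -2 + (u - 2) = -2 + (-2 + u) = -4 + u)
p = -61 (p = (6 - 3) - 64 = 3 - 64 = -61)
p*C(-14, -11) = -61*(-4 - 14) = -61*(-18) = 1098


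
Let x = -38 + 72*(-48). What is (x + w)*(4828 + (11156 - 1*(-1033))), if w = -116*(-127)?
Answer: 191237046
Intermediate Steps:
w = 14732
x = -3494 (x = -38 - 3456 = -3494)
(x + w)*(4828 + (11156 - 1*(-1033))) = (-3494 + 14732)*(4828 + (11156 - 1*(-1033))) = 11238*(4828 + (11156 + 1033)) = 11238*(4828 + 12189) = 11238*17017 = 191237046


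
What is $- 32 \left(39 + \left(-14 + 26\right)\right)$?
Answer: $-1632$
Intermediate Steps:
$- 32 \left(39 + \left(-14 + 26\right)\right) = - 32 \left(39 + 12\right) = \left(-32\right) 51 = -1632$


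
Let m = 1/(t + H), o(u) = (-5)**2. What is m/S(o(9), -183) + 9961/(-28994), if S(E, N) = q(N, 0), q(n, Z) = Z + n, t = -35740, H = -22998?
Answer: -3823974925/11130645417 ≈ -0.34355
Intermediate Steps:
o(u) = 25
S(E, N) = N (S(E, N) = 0 + N = N)
m = -1/58738 (m = 1/(-35740 - 22998) = 1/(-58738) = -1/58738 ≈ -1.7025e-5)
m/S(o(9), -183) + 9961/(-28994) = -1/58738/(-183) + 9961/(-28994) = -1/58738*(-1/183) + 9961*(-1/28994) = 1/10749054 - 1423/4142 = -3823974925/11130645417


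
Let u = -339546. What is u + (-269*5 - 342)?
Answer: -341233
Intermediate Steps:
u + (-269*5 - 342) = -339546 + (-269*5 - 342) = -339546 + (-1345 - 342) = -339546 - 1687 = -341233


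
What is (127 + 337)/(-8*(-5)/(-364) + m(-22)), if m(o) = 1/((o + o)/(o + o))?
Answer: 42224/81 ≈ 521.28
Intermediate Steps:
m(o) = 1 (m(o) = 1/((2*o)/((2*o))) = 1/((2*o)*(1/(2*o))) = 1/1 = 1)
(127 + 337)/(-8*(-5)/(-364) + m(-22)) = (127 + 337)/(-8*(-5)/(-364) + 1) = 464/(40*(-1/364) + 1) = 464/(-10/91 + 1) = 464/(81/91) = 464*(91/81) = 42224/81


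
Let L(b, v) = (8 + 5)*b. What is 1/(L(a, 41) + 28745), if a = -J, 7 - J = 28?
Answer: 1/29018 ≈ 3.4461e-5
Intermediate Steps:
J = -21 (J = 7 - 1*28 = 7 - 28 = -21)
a = 21 (a = -1*(-21) = 21)
L(b, v) = 13*b
1/(L(a, 41) + 28745) = 1/(13*21 + 28745) = 1/(273 + 28745) = 1/29018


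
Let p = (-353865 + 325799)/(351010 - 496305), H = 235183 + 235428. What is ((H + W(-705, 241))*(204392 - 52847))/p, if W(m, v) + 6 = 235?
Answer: 5183649599050500/14033 ≈ 3.6939e+11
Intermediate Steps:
W(m, v) = 229 (W(m, v) = -6 + 235 = 229)
H = 470611
p = 28066/145295 (p = -28066/(-145295) = -28066*(-1/145295) = 28066/145295 ≈ 0.19317)
((H + W(-705, 241))*(204392 - 52847))/p = ((470611 + 229)*(204392 - 52847))/(28066/145295) = (470840*151545)*(145295/28066) = 71353447800*(145295/28066) = 5183649599050500/14033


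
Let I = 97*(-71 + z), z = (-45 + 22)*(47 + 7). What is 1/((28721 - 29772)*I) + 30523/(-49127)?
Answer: -314284552602/505843377169 ≈ -0.62131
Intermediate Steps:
z = -1242 (z = -23*54 = -1242)
I = -127361 (I = 97*(-71 - 1242) = 97*(-1313) = -127361)
1/((28721 - 29772)*I) + 30523/(-49127) = 1/((28721 - 29772)*(-127361)) + 30523/(-49127) = -1/127361/(-1051) + 30523*(-1/49127) = -1/1051*(-1/127361) - 30523/49127 = 1/133856411 - 30523/49127 = -314284552602/505843377169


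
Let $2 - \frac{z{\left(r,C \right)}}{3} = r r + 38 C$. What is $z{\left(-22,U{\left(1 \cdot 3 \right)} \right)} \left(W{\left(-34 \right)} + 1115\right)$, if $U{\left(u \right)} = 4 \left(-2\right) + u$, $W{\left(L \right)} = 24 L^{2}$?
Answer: $-25280484$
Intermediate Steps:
$U{\left(u \right)} = -8 + u$
$z{\left(r,C \right)} = 6 - 114 C - 3 r^{2}$ ($z{\left(r,C \right)} = 6 - 3 \left(r r + 38 C\right) = 6 - 3 \left(r^{2} + 38 C\right) = 6 - \left(3 r^{2} + 114 C\right) = 6 - 114 C - 3 r^{2}$)
$z{\left(-22,U{\left(1 \cdot 3 \right)} \right)} \left(W{\left(-34 \right)} + 1115\right) = \left(6 - 114 \left(-8 + 1 \cdot 3\right) - 3 \left(-22\right)^{2}\right) \left(24 \left(-34\right)^{2} + 1115\right) = \left(6 - 114 \left(-8 + 3\right) - 1452\right) \left(24 \cdot 1156 + 1115\right) = \left(6 - -570 - 1452\right) \left(27744 + 1115\right) = \left(6 + 570 - 1452\right) 28859 = \left(-876\right) 28859 = -25280484$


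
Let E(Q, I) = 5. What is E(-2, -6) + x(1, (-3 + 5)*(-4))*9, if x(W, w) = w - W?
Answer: -76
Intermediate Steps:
E(-2, -6) + x(1, (-3 + 5)*(-4))*9 = 5 + ((-3 + 5)*(-4) - 1*1)*9 = 5 + (2*(-4) - 1)*9 = 5 + (-8 - 1)*9 = 5 - 9*9 = 5 - 81 = -76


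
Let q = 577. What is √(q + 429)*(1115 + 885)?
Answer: 2000*√1006 ≈ 63435.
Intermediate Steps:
√(q + 429)*(1115 + 885) = √(577 + 429)*(1115 + 885) = √1006*2000 = 2000*√1006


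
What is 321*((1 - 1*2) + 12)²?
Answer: 38841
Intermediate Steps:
321*((1 - 1*2) + 12)² = 321*((1 - 2) + 12)² = 321*(-1 + 12)² = 321*11² = 321*121 = 38841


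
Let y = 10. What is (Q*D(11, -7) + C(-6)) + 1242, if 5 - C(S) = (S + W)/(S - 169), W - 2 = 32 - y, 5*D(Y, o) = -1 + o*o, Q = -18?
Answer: 188003/175 ≈ 1074.3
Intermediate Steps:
D(Y, o) = -⅕ + o²/5 (D(Y, o) = (-1 + o*o)/5 = (-1 + o²)/5 = -⅕ + o²/5)
W = 24 (W = 2 + (32 - 1*10) = 2 + (32 - 10) = 2 + 22 = 24)
C(S) = 5 - (24 + S)/(-169 + S) (C(S) = 5 - (S + 24)/(S - 169) = 5 - (24 + S)/(-169 + S))
(Q*D(11, -7) + C(-6)) + 1242 = (-18*(-⅕ + (⅕)*(-7)²) + (-869 + 4*(-6))/(-169 - 6)) + 1242 = (-18*(-⅕ + (⅕)*49) + (-869 - 24)/(-175)) + 1242 = (-18*(-⅕ + 49/5) - 1/175*(-893)) + 1242 = (-18*48/5 + 893/175) + 1242 = (-864/5 + 893/175) + 1242 = -29347/175 + 1242 = 188003/175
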